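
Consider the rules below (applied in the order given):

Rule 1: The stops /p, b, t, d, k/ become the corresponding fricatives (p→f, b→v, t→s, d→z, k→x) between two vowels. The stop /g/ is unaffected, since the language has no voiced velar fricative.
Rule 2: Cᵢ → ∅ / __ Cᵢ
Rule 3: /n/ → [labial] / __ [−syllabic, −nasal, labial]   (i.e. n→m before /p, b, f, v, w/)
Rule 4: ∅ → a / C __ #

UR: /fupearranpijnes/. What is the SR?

fufearampijnesa

Rule 1 (intervocalic spirantization): /p/ is a stop between vowels /u/ and /e/, so it spirantizes to the fricative [f]. /fupearranpijnes/ → fufearranpijnes.
Rule 2 (degemination): /rr/ is a geminate; the first /r/ deletes. /fufearranpijnes/ → fufearanpijnes.
Rule 3 (nasal place assimilation): /n/ precedes the labial consonant /p/, so it assimilates in place to [m]. /fufearanpijnes/ → fufearampijnes.
Rule 4 (final a-epenthesis): the form ends in the consonant /s/, so [a] is inserted word-finally. /fufearampijnes/ → fufearampijnesa.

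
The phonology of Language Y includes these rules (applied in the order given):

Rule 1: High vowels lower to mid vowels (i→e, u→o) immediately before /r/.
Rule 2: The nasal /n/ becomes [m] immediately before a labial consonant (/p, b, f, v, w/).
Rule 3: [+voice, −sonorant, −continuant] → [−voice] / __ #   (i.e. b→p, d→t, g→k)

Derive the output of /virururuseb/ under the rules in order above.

verororusep

Rule 1 (pre-rhotic lowering): /i/ is a high vowel immediately before /r/, so it lowers to [e]. /u/ is a high vowel immediately before /r/, so it lowers to [o]. /u/ is a high vowel immediately before /r/, so it lowers to [o]. /virururuseb/ → verororuseb.
Rule 2 (nasal place assimilation): no segment meets the environment; /verororuseb/ is unchanged.
Rule 3 (final devoicing): /b/ is a voiced stop in word-final position, so it devoices to [p]. /verororuseb/ → verororusep.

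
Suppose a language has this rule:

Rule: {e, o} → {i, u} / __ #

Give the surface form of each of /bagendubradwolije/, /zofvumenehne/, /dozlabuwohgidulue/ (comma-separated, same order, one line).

/bagendubradwolije/: /e/ is a mid vowel in word-final position, so it raises to [i]. → [bagendubradwoliji].
/zofvumenehne/: /e/ is a mid vowel in word-final position, so it raises to [i]. → [zofvumenehni].
/dozlabuwohgidulue/: /e/ is a mid vowel in word-final position, so it raises to [i]. → [dozlabuwohgidului].

bagendubradwoliji, zofvumenehni, dozlabuwohgidului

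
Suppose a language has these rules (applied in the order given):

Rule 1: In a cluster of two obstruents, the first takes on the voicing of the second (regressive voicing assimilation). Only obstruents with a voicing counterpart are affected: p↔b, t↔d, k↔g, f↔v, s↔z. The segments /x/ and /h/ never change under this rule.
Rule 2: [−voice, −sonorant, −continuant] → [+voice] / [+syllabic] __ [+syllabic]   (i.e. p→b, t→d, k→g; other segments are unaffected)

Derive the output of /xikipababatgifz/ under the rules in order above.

Rule 1 (regressive voicing assimilation): /t/ precedes the voiced obstruent /g/, so it voices to [d] by assimilation. /f/ precedes the voiced obstruent /z/, so it voices to [v] by assimilation. /xikipababatgifz/ → xikipababadgivz.
Rule 2 (intervocalic voicing): /k/ is a voiceless stop between vowels /i/ and /i/, so it voices to [g]. /p/ is a voiceless stop between vowels /i/ and /a/, so it voices to [b]. /xikipababadgivz/ → xigibababadgivz.

xigibababadgivz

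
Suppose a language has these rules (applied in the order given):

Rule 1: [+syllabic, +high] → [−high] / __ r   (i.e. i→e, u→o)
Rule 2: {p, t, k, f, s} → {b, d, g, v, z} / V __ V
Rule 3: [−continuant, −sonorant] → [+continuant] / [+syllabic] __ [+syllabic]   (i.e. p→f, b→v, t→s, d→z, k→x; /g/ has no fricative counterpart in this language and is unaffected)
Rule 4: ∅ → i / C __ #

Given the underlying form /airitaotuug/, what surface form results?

Rule 1 (pre-rhotic lowering): /i/ is a high vowel immediately before /r/, so it lowers to [e]. /airitaotuug/ → aeritaotuug.
Rule 2 (intervocalic voicing): /t/ is a voiceless obstruent between vowels /i/ and /a/, so it voices to [d]. /t/ is a voiceless obstruent between vowels /o/ and /u/, so it voices to [d]. /aeritaotuug/ → aeridaoduug.
Rule 3 (intervocalic spirantization): /d/ is a stop between vowels /i/ and /a/, so it spirantizes to the fricative [z]. /d/ is a stop between vowels /o/ and /u/, so it spirantizes to the fricative [z]. /aeridaoduug/ → aerizaozuug.
Rule 4 (final i-epenthesis): the form ends in the consonant /g/, so [i] is inserted word-finally. /aerizaozuug/ → aerizaozuugi.

aerizaozuugi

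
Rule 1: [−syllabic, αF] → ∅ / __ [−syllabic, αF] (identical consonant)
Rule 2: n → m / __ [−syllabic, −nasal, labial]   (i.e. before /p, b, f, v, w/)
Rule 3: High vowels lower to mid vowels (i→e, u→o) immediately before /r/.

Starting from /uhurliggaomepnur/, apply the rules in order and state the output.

Rule 1 (degemination): /gg/ is a geminate; the first /g/ deletes. /uhurliggaomepnur/ → uhurligaomepnur.
Rule 2 (nasal place assimilation): no segment meets the environment; /uhurligaomepnur/ is unchanged.
Rule 3 (pre-rhotic lowering): /u/ is a high vowel immediately before /r/, so it lowers to [o]. /u/ is a high vowel immediately before /r/, so it lowers to [o]. /uhurligaomepnur/ → uhorligaomepnor.

uhorligaomepnor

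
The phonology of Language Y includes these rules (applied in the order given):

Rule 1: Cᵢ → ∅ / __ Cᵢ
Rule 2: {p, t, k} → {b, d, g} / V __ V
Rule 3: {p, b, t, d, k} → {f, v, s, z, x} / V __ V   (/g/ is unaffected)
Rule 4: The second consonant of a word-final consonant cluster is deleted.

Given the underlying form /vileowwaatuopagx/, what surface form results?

Rule 1 (degemination): /ww/ is a geminate; the first /w/ deletes. /vileowwaatuopagx/ → vileowaatuopagx.
Rule 2 (intervocalic voicing): /t/ is a voiceless stop between vowels /a/ and /u/, so it voices to [d]. /p/ is a voiceless stop between vowels /o/ and /a/, so it voices to [b]. /vileowaatuopagx/ → vileowaaduobagx.
Rule 3 (intervocalic spirantization): /d/ is a stop between vowels /a/ and /u/, so it spirantizes to the fricative [z]. /b/ is a stop between vowels /o/ and /a/, so it spirantizes to the fricative [v]. /vileowaaduobagx/ → vileowaazuovagx.
Rule 4 (final cluster simplification): /x/ is the second consonant of a word-final cluster /gx/, so it deletes. /vileowaazuovagx/ → vileowaazuovag.

vileowaazuovag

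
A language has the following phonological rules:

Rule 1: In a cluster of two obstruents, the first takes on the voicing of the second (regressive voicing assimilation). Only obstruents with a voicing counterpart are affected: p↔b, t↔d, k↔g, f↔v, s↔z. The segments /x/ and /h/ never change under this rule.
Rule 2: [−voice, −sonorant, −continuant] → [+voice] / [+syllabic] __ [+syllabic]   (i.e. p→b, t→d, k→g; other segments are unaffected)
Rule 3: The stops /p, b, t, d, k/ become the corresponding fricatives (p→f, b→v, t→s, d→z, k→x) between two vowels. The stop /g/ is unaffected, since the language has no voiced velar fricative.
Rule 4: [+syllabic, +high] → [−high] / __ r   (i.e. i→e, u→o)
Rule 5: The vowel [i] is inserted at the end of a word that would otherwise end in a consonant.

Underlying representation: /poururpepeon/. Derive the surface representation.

Rule 1 (regressive voicing assimilation): no segment meets the environment; /poururpepeon/ is unchanged.
Rule 2 (intervocalic voicing): /p/ is a voiceless stop between vowels /e/ and /e/, so it voices to [b]. /poururpepeon/ → poururpebeon.
Rule 3 (intervocalic spirantization): /b/ is a stop between vowels /e/ and /e/, so it spirantizes to the fricative [v]. /poururpebeon/ → poururpeveon.
Rule 4 (pre-rhotic lowering): /u/ is a high vowel immediately before /r/, so it lowers to [o]. /u/ is a high vowel immediately before /r/, so it lowers to [o]. /poururpeveon/ → poororpeveon.
Rule 5 (final i-epenthesis): the form ends in the consonant /n/, so [i] is inserted word-finally. /poororpeveon/ → poororpeveoni.

poororpeveoni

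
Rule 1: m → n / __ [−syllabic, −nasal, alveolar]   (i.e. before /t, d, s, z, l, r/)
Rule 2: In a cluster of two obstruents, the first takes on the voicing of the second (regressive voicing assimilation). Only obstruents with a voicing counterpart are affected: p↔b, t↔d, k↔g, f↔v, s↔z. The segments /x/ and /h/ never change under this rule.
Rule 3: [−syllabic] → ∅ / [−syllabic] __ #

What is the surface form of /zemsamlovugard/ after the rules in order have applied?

zensanlovugar

Rule 1 (nasal place assimilation): /m/ precedes the alveolar consonant /s/, so it assimilates in place to [n]. /m/ precedes the alveolar consonant /l/, so it assimilates in place to [n]. /zemsamlovugard/ → zensanlovugard.
Rule 2 (regressive voicing assimilation): no segment meets the environment; /zensanlovugard/ is unchanged.
Rule 3 (final cluster simplification): /d/ is the second consonant of a word-final cluster /rd/, so it deletes. /zensanlovugard/ → zensanlovugar.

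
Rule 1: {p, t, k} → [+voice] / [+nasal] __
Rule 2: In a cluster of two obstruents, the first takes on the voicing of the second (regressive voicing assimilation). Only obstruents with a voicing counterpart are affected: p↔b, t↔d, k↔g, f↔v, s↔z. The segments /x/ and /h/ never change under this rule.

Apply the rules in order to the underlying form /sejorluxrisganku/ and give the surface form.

sejorluxrizgangu

Rule 1 (post-nasal voicing): /k/ is a voiceless stop immediately after the nasal /n/, so it voices to [g]. /sejorluxrisganku/ → sejorluxrisgangu.
Rule 2 (regressive voicing assimilation): /s/ precedes the voiced obstruent /g/, so it voices to [z] by assimilation. /sejorluxrisgangu/ → sejorluxrizgangu.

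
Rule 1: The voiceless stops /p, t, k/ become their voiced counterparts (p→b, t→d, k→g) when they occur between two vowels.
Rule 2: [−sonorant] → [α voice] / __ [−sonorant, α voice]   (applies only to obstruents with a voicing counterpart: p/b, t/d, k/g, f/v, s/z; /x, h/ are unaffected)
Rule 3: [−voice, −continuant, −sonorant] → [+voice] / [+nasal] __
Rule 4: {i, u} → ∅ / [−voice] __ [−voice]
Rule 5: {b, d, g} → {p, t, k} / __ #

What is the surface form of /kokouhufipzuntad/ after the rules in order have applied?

Rule 1 (intervocalic voicing): /k/ is a voiceless stop between vowels /o/ and /o/, so it voices to [g]. /kokouhufipzuntad/ → kogouhufipzuntad.
Rule 2 (regressive voicing assimilation): /p/ precedes the voiced obstruent /z/, so it voices to [b] by assimilation. /kogouhufipzuntad/ → kogouhufibzuntad.
Rule 3 (post-nasal voicing): /t/ is a voiceless stop immediately after the nasal /n/, so it voices to [d]. /kogouhufibzuntad/ → kogouhufibzundad.
Rule 4 (high vowel syncope): /u/ is a high vowel flanked by voiceless consonants /h/ and /f/, so it deletes. /kogouhufibzundad/ → kogouhfibzundad.
Rule 5 (final devoicing): /d/ is a voiced stop in word-final position, so it devoices to [t]. /kogouhfibzundad/ → kogouhfibzundat.

kogouhfibzundat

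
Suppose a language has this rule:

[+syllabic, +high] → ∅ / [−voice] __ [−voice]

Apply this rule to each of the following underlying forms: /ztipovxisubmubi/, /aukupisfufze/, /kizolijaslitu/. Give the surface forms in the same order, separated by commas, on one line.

/ztipovxisubmubi/: /i/ is a high vowel flanked by voiceless consonants /t/ and /p/, so it deletes. /i/ is a high vowel flanked by voiceless consonants /x/ and /s/, so it deletes. → [ztpovxsubmubi].
/aukupisfufze/: /u/ is a high vowel flanked by voiceless consonants /k/ and /p/, so it deletes. /i/ is a high vowel flanked by voiceless consonants /p/ and /s/, so it deletes. /u/ is a high vowel flanked by voiceless consonants /f/ and /f/, so it deletes. → [aukpsffze].
/kizolijaslitu/: the rule's environment is not met; surfaces unchanged as [kizolijaslitu].

ztpovxsubmubi, aukpsffze, kizolijaslitu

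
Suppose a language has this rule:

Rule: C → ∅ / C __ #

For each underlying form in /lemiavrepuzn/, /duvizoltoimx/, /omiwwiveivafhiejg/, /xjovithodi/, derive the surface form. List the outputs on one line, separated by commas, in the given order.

/lemiavrepuzn/: /n/ is the second consonant of a word-final cluster /zn/, so it deletes. → [lemiavrepuz].
/duvizoltoimx/: /x/ is the second consonant of a word-final cluster /mx/, so it deletes. → [duvizoltoim].
/omiwwiveivafhiejg/: /g/ is the second consonant of a word-final cluster /jg/, so it deletes. → [omiwwiveivafhiej].
/xjovithodi/: the rule's environment is not met; surfaces unchanged as [xjovithodi].

lemiavrepuz, duvizoltoim, omiwwiveivafhiej, xjovithodi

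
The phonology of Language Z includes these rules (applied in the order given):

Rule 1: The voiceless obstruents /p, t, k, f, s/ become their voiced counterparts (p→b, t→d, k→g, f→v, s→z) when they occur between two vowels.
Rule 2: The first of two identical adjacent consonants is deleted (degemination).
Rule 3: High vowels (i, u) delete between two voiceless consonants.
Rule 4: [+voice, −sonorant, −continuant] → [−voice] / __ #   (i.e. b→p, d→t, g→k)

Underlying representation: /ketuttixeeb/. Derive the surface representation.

kedutxeep

Rule 1 (intervocalic voicing): /t/ is a voiceless obstruent between vowels /e/ and /u/, so it voices to [d]. /ketuttixeeb/ → keduttixeeb.
Rule 2 (degemination): /tt/ is a geminate; the first /t/ deletes. /keduttixeeb/ → kedutixeeb.
Rule 3 (high vowel syncope): /i/ is a high vowel flanked by voiceless consonants /t/ and /x/, so it deletes. /kedutixeeb/ → kedutxeeb.
Rule 4 (final devoicing): /b/ is a voiced stop in word-final position, so it devoices to [p]. /kedutxeeb/ → kedutxeep.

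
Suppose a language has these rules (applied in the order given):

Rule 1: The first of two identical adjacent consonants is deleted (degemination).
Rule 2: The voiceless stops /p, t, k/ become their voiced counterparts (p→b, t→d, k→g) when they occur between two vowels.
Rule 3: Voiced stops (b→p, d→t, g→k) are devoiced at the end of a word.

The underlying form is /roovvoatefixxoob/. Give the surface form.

roovoadefixoop

Rule 1 (degemination): /vv/ is a geminate; the first /v/ deletes. /xx/ is a geminate; the first /x/ deletes. /roovvoatefixxoob/ → roovoatefixoob.
Rule 2 (intervocalic voicing): /t/ is a voiceless stop between vowels /a/ and /e/, so it voices to [d]. /roovoatefixoob/ → roovoadefixoob.
Rule 3 (final devoicing): /b/ is a voiced stop in word-final position, so it devoices to [p]. /roovoadefixoob/ → roovoadefixoop.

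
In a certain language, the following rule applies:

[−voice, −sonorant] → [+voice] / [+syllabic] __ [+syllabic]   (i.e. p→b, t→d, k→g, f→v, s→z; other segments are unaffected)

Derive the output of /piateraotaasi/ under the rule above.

piaderaodaazi

Scanning /piateraotaasi/: /p/ at position 1 is not in the conditioning environment; /t/ is a voiceless obstruent between vowels /a/ and /e/, so it voices to [d]; /t/ is a voiceless obstruent between vowels /o/ and /a/, so it voices to [d]; /s/ is a voiceless obstruent between vowels /a/ and /i/, so it voices to [z].
Result: [piaderaodaazi].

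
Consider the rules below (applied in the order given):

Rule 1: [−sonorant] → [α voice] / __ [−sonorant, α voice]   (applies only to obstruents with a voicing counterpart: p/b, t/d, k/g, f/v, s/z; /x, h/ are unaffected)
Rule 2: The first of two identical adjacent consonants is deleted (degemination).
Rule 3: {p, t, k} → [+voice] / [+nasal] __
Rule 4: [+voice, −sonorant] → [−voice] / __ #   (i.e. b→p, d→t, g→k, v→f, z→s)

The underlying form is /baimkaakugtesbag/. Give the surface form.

Rule 1 (regressive voicing assimilation): /g/ precedes the voiceless obstruent /t/, so it devoices to [k] by assimilation. /s/ precedes the voiced obstruent /b/, so it voices to [z] by assimilation. /baimkaakugtesbag/ → baimkaakuktezbag.
Rule 2 (degemination): no segment meets the environment; /baimkaakuktezbag/ is unchanged.
Rule 3 (post-nasal voicing): /k/ is a voiceless stop immediately after the nasal /m/, so it voices to [g]. /baimkaakuktezbag/ → baimgaakuktezbag.
Rule 4 (final devoicing): /g/ is a voiced obstruent in word-final position, so it devoices to [k]. /baimgaakuktezbag/ → baimgaakuktezbak.

baimgaakuktezbak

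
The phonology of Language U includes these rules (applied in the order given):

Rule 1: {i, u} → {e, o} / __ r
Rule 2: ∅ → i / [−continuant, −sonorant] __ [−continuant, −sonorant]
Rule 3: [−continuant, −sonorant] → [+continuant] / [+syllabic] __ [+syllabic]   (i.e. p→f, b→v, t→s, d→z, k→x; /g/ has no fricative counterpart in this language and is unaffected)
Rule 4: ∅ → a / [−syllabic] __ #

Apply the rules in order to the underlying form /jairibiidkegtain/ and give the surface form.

Rule 1 (pre-rhotic lowering): /i/ is a high vowel immediately before /r/, so it lowers to [e]. /jairibiidkegtain/ → jaeribiidkegtain.
Rule 2 (stop-cluster i-epenthesis): /d/ and /k/ form a stop–stop cluster, so [i] is inserted between them. /g/ and /t/ form a stop–stop cluster, so [i] is inserted between them. /jaeribiidkegtain/ → jaeribiidikegitain.
Rule 3 (intervocalic spirantization): /b/ is a stop between vowels /i/ and /i/, so it spirantizes to the fricative [v]. /d/ is a stop between vowels /i/ and /i/, so it spirantizes to the fricative [z]. /k/ is a stop between vowels /i/ and /e/, so it spirantizes to the fricative [x]. /t/ is a stop between vowels /i/ and /a/, so it spirantizes to the fricative [s]. /jaeribiidikegitain/ → jaeriviizixegisain.
Rule 4 (final a-epenthesis): the form ends in the consonant /n/, so [a] is inserted word-finally. /jaeriviizixegisain/ → jaeriviizixegisaina.

jaeriviizixegisaina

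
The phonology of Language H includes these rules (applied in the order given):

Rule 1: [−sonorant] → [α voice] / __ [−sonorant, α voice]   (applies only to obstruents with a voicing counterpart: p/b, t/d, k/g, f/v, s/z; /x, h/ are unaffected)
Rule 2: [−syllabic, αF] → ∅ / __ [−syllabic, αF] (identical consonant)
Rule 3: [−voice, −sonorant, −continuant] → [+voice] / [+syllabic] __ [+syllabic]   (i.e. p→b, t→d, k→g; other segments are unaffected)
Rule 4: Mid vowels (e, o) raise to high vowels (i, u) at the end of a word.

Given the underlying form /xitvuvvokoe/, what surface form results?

xidvuvogoi

Rule 1 (regressive voicing assimilation): /t/ precedes the voiced obstruent /v/, so it voices to [d] by assimilation. /xitvuvvokoe/ → xidvuvvokoe.
Rule 2 (degemination): /vv/ is a geminate; the first /v/ deletes. /xidvuvvokoe/ → xidvuvokoe.
Rule 3 (intervocalic voicing): /k/ is a voiceless stop between vowels /o/ and /o/, so it voices to [g]. /xidvuvokoe/ → xidvuvogoe.
Rule 4 (final vowel raising): /e/ is a mid vowel in word-final position, so it raises to [i]. /xidvuvogoe/ → xidvuvogoi.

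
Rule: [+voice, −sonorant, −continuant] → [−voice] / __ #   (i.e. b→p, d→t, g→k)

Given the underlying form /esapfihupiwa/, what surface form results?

esapfihupiwa

No segment of /esapfihupiwa/ meets the structural description of the rule, so the form surfaces unchanged.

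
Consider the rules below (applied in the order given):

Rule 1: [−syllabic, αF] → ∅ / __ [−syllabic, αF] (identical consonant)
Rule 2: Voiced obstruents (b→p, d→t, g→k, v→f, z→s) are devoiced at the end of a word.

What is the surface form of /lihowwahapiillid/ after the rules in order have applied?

lihowahapiilit

Rule 1 (degemination): /ww/ is a geminate; the first /w/ deletes. /ll/ is a geminate; the first /l/ deletes. /lihowwahapiillid/ → lihowahapiilid.
Rule 2 (final devoicing): /d/ is a voiced obstruent in word-final position, so it devoices to [t]. /lihowahapiilid/ → lihowahapiilit.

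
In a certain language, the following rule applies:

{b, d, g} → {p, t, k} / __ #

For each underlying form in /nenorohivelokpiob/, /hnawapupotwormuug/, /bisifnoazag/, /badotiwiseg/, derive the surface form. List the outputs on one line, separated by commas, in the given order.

nenorohivelokpiop, hnawapupotwormuuk, bisifnoazak, badotiwisek

/nenorohivelokpiob/: /b/ is a voiced stop in word-final position, so it devoices to [p]. → [nenorohivelokpiop].
/hnawapupotwormuug/: /g/ is a voiced stop in word-final position, so it devoices to [k]. → [hnawapupotwormuuk].
/bisifnoazag/: /g/ is a voiced stop in word-final position, so it devoices to [k]. → [bisifnoazak].
/badotiwiseg/: /g/ is a voiced stop in word-final position, so it devoices to [k]. → [badotiwisek].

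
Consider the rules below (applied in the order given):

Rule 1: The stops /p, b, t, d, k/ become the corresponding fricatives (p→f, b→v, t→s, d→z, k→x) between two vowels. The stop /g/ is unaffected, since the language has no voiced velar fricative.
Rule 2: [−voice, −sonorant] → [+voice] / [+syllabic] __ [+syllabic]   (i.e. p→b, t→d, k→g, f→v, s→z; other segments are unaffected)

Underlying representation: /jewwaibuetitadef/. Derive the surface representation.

jewwaivuezizazef

Rule 1 (intervocalic spirantization): /b/ is a stop between vowels /i/ and /u/, so it spirantizes to the fricative [v]. /t/ is a stop between vowels /e/ and /i/, so it spirantizes to the fricative [s]. /t/ is a stop between vowels /i/ and /a/, so it spirantizes to the fricative [s]. /d/ is a stop between vowels /a/ and /e/, so it spirantizes to the fricative [z]. /jewwaibuetitadef/ → jewwaivuesisazef.
Rule 2 (intervocalic voicing): /s/ is a voiceless obstruent between vowels /e/ and /i/, so it voices to [z]. /s/ is a voiceless obstruent between vowels /i/ and /a/, so it voices to [z]. /jewwaivuesisazef/ → jewwaivuezizazef.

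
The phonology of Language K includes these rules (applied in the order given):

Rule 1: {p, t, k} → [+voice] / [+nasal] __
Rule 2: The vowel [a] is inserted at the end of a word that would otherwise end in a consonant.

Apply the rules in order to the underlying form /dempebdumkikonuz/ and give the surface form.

dembebdumgikonuza

Rule 1 (post-nasal voicing): /p/ is a voiceless stop immediately after the nasal /m/, so it voices to [b]. /k/ is a voiceless stop immediately after the nasal /m/, so it voices to [g]. /dempebdumkikonuz/ → dembebdumgikonuz.
Rule 2 (final a-epenthesis): the form ends in the consonant /z/, so [a] is inserted word-finally. /dembebdumgikonuz/ → dembebdumgikonuza.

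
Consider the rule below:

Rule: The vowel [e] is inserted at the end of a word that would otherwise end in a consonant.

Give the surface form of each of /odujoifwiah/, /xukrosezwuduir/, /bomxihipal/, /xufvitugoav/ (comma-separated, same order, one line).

odujoifwiahe, xukrosezwuduire, bomxihipale, xufvitugoave

/odujoifwiah/: the form ends in the consonant /h/, so [e] is inserted word-finally. → [odujoifwiahe].
/xukrosezwuduir/: the form ends in the consonant /r/, so [e] is inserted word-finally. → [xukrosezwuduire].
/bomxihipal/: the form ends in the consonant /l/, so [e] is inserted word-finally. → [bomxihipale].
/xufvitugoav/: the form ends in the consonant /v/, so [e] is inserted word-finally. → [xufvitugoave].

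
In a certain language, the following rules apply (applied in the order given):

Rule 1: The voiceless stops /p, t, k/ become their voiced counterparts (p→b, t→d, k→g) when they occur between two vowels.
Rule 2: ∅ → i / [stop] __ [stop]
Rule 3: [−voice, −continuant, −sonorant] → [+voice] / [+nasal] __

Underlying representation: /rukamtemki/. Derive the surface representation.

rugamdemgi

Rule 1 (intervocalic voicing): /k/ is a voiceless stop between vowels /u/ and /a/, so it voices to [g]. /rukamtemki/ → rugamtemki.
Rule 2 (stop-cluster i-epenthesis): no segment meets the environment; /rugamtemki/ is unchanged.
Rule 3 (post-nasal voicing): /t/ is a voiceless stop immediately after the nasal /m/, so it voices to [d]. /k/ is a voiceless stop immediately after the nasal /m/, so it voices to [g]. /rugamtemki/ → rugamdemgi.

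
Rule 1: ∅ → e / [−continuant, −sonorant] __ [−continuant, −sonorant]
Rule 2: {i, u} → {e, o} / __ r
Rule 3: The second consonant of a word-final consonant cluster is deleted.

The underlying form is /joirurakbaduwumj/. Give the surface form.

joerorakebaduwum

Rule 1 (stop-cluster e-epenthesis): /k/ and /b/ form a stop–stop cluster, so [e] is inserted between them. /joirurakbaduwumj/ → joirurakebaduwumj.
Rule 2 (pre-rhotic lowering): /i/ is a high vowel immediately before /r/, so it lowers to [e]. /u/ is a high vowel immediately before /r/, so it lowers to [o]. /joirurakebaduwumj/ → joerorakebaduwumj.
Rule 3 (final cluster simplification): /j/ is the second consonant of a word-final cluster /mj/, so it deletes. /joerorakebaduwumj/ → joerorakebaduwum.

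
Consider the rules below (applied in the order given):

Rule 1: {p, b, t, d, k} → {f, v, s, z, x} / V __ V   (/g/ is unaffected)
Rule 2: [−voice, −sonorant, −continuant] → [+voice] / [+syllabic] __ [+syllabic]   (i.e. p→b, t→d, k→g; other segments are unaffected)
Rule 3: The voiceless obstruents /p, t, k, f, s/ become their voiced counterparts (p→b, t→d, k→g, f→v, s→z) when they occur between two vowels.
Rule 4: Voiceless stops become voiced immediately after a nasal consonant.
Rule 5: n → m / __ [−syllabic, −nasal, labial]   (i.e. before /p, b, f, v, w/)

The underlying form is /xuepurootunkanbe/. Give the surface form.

xuevuroozungambe

Rule 1 (intervocalic spirantization): /p/ is a stop between vowels /e/ and /u/, so it spirantizes to the fricative [f]. /t/ is a stop between vowels /o/ and /u/, so it spirantizes to the fricative [s]. /xuepurootunkanbe/ → xuefuroosunkanbe.
Rule 2 (intervocalic voicing): no segment meets the environment; /xuefuroosunkanbe/ is unchanged.
Rule 3 (intervocalic voicing): /f/ is a voiceless obstruent between vowels /e/ and /u/, so it voices to [v]. /s/ is a voiceless obstruent between vowels /o/ and /u/, so it voices to [z]. /xuefuroosunkanbe/ → xuevuroozunkanbe.
Rule 4 (post-nasal voicing): /k/ is a voiceless stop immediately after the nasal /n/, so it voices to [g]. /xuevuroozunkanbe/ → xuevuroozunganbe.
Rule 5 (nasal place assimilation): /n/ precedes the labial consonant /b/, so it assimilates in place to [m]. /xuevuroozunganbe/ → xuevuroozungambe.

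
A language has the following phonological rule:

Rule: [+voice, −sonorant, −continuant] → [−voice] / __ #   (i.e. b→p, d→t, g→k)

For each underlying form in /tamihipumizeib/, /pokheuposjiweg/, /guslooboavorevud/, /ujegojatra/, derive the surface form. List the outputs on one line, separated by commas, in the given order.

/tamihipumizeib/: /b/ is a voiced stop in word-final position, so it devoices to [p]. → [tamihipumizeip].
/pokheuposjiweg/: /g/ is a voiced stop in word-final position, so it devoices to [k]. → [pokheuposjiwek].
/guslooboavorevud/: /d/ is a voiced stop in word-final position, so it devoices to [t]. → [guslooboavorevut].
/ujegojatra/: the rule's environment is not met; surfaces unchanged as [ujegojatra].

tamihipumizeip, pokheuposjiwek, guslooboavorevut, ujegojatra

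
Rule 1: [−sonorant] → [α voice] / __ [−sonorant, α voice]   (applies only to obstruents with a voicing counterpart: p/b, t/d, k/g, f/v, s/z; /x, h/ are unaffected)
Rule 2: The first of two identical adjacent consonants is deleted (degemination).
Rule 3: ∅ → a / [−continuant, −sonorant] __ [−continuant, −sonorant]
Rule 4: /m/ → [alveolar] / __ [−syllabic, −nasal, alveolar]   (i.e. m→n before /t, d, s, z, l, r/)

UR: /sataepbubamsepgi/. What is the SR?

Rule 1 (regressive voicing assimilation): /p/ precedes the voiced obstruent /b/, so it voices to [b] by assimilation. /p/ precedes the voiced obstruent /g/, so it voices to [b] by assimilation. /sataepbubamsepgi/ → sataebbubamsebgi.
Rule 2 (degemination): /bb/ is a geminate; the first /b/ deletes. /sataebbubamsebgi/ → sataebubamsebgi.
Rule 3 (stop-cluster a-epenthesis): /b/ and /g/ form a stop–stop cluster, so [a] is inserted between them. /sataebubamsebgi/ → sataebubamsebagi.
Rule 4 (nasal place assimilation): /m/ precedes the alveolar consonant /s/, so it assimilates in place to [n]. /sataebubamsebagi/ → sataebubansebagi.

sataebubansebagi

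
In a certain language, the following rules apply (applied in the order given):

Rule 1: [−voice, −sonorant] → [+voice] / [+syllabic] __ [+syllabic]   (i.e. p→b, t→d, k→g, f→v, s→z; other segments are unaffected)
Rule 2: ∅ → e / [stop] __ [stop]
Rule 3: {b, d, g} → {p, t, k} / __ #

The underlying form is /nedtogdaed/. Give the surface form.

nedetogedaet

Rule 1 (intervocalic voicing): no segment meets the environment; /nedtogdaed/ is unchanged.
Rule 2 (stop-cluster e-epenthesis): /d/ and /t/ form a stop–stop cluster, so [e] is inserted between them. /g/ and /d/ form a stop–stop cluster, so [e] is inserted between them. /nedtogdaed/ → nedetogedaed.
Rule 3 (final devoicing): /d/ is a voiced stop in word-final position, so it devoices to [t]. /nedetogedaed/ → nedetogedaet.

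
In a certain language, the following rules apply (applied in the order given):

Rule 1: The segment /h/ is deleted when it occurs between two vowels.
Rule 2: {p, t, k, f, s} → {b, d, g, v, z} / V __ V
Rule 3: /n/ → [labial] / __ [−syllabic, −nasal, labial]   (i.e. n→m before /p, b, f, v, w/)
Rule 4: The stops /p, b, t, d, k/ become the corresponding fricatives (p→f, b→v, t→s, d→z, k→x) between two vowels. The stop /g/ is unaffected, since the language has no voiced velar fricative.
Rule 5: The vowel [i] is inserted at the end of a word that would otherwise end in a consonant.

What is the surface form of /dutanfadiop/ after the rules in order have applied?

Rule 1 (intervocalic h-deletion): no segment meets the environment; /dutanfadiop/ is unchanged.
Rule 2 (intervocalic voicing): /t/ is a voiceless obstruent between vowels /u/ and /a/, so it voices to [d]. /dutanfadiop/ → dudanfadiop.
Rule 3 (nasal place assimilation): /n/ precedes the labial consonant /f/, so it assimilates in place to [m]. /dudanfadiop/ → dudamfadiop.
Rule 4 (intervocalic spirantization): /d/ is a stop between vowels /u/ and /a/, so it spirantizes to the fricative [z]. /d/ is a stop between vowels /a/ and /i/, so it spirantizes to the fricative [z]. /dudamfadiop/ → duzamfaziop.
Rule 5 (final i-epenthesis): the form ends in the consonant /p/, so [i] is inserted word-finally. /duzamfaziop/ → duzamfaziopi.

duzamfaziopi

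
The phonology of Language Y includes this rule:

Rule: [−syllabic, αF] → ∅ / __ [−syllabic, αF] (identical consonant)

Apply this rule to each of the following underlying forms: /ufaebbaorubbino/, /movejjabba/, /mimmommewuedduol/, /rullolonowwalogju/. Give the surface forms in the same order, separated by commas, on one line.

ufaebaorubino, movejaba, mimomewueduol, rulolonowalogju

/ufaebbaorubbino/: /bb/ is a geminate; the first /b/ deletes. /bb/ is a geminate; the first /b/ deletes. → [ufaebaorubino].
/movejjabba/: /jj/ is a geminate; the first /j/ deletes. /bb/ is a geminate; the first /b/ deletes. → [movejaba].
/mimmommewuedduol/: /mm/ is a geminate; the first /m/ deletes. /mm/ is a geminate; the first /m/ deletes. /dd/ is a geminate; the first /d/ deletes. → [mimomewueduol].
/rullolonowwalogju/: /ll/ is a geminate; the first /l/ deletes. /ww/ is a geminate; the first /w/ deletes. → [rulolonowalogju].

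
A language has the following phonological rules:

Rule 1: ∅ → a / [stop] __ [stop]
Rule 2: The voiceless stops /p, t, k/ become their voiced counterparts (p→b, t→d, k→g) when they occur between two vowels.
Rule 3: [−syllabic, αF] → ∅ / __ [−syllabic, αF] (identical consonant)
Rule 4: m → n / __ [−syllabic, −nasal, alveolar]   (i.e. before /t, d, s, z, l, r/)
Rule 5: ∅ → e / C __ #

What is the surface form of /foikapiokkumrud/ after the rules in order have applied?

foigabiogagunrude

Rule 1 (stop-cluster a-epenthesis): /k/ and /k/ form a stop–stop cluster, so [a] is inserted between them. /foikapiokkumrud/ → foikapiokakumrud.
Rule 2 (intervocalic voicing): /k/ is a voiceless stop between vowels /i/ and /a/, so it voices to [g]. /p/ is a voiceless stop between vowels /a/ and /i/, so it voices to [b]. /k/ is a voiceless stop between vowels /o/ and /a/, so it voices to [g]. /k/ is a voiceless stop between vowels /a/ and /u/, so it voices to [g]. /foikapiokakumrud/ → foigabiogagumrud.
Rule 3 (degemination): no segment meets the environment; /foigabiogagumrud/ is unchanged.
Rule 4 (nasal place assimilation): /m/ precedes the alveolar consonant /r/, so it assimilates in place to [n]. /foigabiogagumrud/ → foigabiogagunrud.
Rule 5 (final e-epenthesis): the form ends in the consonant /d/, so [e] is inserted word-finally. /foigabiogagunrud/ → foigabiogagunrude.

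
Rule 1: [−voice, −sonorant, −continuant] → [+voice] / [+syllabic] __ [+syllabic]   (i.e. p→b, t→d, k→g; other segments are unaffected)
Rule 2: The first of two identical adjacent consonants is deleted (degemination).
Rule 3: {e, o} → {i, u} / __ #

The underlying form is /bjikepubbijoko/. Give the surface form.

bjigebubijogu

Rule 1 (intervocalic voicing): /k/ is a voiceless stop between vowels /i/ and /e/, so it voices to [g]. /p/ is a voiceless stop between vowels /e/ and /u/, so it voices to [b]. /k/ is a voiceless stop between vowels /o/ and /o/, so it voices to [g]. /bjikepubbijoko/ → bjigebubbijogo.
Rule 2 (degemination): /bb/ is a geminate; the first /b/ deletes. /bjigebubbijogo/ → bjigebubijogo.
Rule 3 (final vowel raising): /o/ is a mid vowel in word-final position, so it raises to [u]. /bjigebubijogo/ → bjigebubijogu.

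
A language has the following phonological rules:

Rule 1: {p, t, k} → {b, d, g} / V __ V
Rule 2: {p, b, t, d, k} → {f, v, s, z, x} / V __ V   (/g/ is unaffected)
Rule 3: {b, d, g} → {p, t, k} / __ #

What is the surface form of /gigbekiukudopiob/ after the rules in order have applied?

gigbegiuguzoviop

Rule 1 (intervocalic voicing): /k/ is a voiceless stop between vowels /e/ and /i/, so it voices to [g]. /k/ is a voiceless stop between vowels /u/ and /u/, so it voices to [g]. /p/ is a voiceless stop between vowels /o/ and /i/, so it voices to [b]. /gigbekiukudopiob/ → gigbegiugudobiob.
Rule 2 (intervocalic spirantization): /d/ is a stop between vowels /u/ and /o/, so it spirantizes to the fricative [z]. /b/ is a stop between vowels /o/ and /i/, so it spirantizes to the fricative [v]. /gigbegiugudobiob/ → gigbegiuguzoviob.
Rule 3 (final devoicing): /b/ is a voiced stop in word-final position, so it devoices to [p]. /gigbegiuguzoviob/ → gigbegiuguzoviop.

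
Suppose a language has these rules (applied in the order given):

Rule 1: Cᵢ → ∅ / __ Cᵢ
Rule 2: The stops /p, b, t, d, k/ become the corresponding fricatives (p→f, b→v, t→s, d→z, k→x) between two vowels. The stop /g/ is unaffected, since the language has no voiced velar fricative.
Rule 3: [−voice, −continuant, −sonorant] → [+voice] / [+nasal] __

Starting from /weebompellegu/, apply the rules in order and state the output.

weevombelegu

Rule 1 (degemination): /ll/ is a geminate; the first /l/ deletes. /weebompellegu/ → weebompelegu.
Rule 2 (intervocalic spirantization): /b/ is a stop between vowels /e/ and /o/, so it spirantizes to the fricative [v]. /weebompelegu/ → weevompelegu.
Rule 3 (post-nasal voicing): /p/ is a voiceless stop immediately after the nasal /m/, so it voices to [b]. /weevompelegu/ → weevombelegu.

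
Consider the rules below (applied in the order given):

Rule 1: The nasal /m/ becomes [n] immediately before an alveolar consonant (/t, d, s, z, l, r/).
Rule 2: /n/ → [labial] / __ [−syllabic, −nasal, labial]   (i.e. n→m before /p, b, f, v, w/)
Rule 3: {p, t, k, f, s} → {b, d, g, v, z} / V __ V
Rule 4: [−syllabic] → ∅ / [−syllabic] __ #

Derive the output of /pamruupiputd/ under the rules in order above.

Rule 1 (nasal place assimilation): /m/ precedes the alveolar consonant /r/, so it assimilates in place to [n]. /pamruupiputd/ → panruupiputd.
Rule 2 (nasal place assimilation): no segment meets the environment; /panruupiputd/ is unchanged.
Rule 3 (intervocalic voicing): /p/ is a voiceless obstruent between vowels /u/ and /i/, so it voices to [b]. /p/ is a voiceless obstruent between vowels /i/ and /u/, so it voices to [b]. /panruupiputd/ → panruubibutd.
Rule 4 (final cluster simplification): /d/ is the second consonant of a word-final cluster /td/, so it deletes. /panruubibutd/ → panruubibut.

panruubibut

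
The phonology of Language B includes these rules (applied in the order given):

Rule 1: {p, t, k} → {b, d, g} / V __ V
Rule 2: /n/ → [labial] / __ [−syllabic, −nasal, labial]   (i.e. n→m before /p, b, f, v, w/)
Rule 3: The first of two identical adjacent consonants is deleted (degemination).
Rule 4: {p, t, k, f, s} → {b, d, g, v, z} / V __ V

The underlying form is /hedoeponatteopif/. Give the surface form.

Rule 1 (intervocalic voicing): /p/ is a voiceless stop between vowels /e/ and /o/, so it voices to [b]. /p/ is a voiceless stop between vowels /o/ and /i/, so it voices to [b]. /hedoeponatteopif/ → hedoebonatteobif.
Rule 2 (nasal place assimilation): no segment meets the environment; /hedoebonatteobif/ is unchanged.
Rule 3 (degemination): /tt/ is a geminate; the first /t/ deletes. /hedoebonatteobif/ → hedoebonateobif.
Rule 4 (intervocalic voicing): /t/ is a voiceless obstruent between vowels /a/ and /e/, so it voices to [d]. /hedoebonateobif/ → hedoebonadeobif.

hedoebonadeobif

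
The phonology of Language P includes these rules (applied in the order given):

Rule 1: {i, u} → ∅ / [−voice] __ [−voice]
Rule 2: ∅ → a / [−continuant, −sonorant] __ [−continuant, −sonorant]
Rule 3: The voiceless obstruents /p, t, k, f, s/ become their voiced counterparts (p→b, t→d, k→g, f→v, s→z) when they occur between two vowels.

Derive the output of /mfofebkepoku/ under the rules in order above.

mfovebagebogu

Rule 1 (high vowel syncope): no segment meets the environment; /mfofebkepoku/ is unchanged.
Rule 2 (stop-cluster a-epenthesis): /b/ and /k/ form a stop–stop cluster, so [a] is inserted between them. /mfofebkepoku/ → mfofebakepoku.
Rule 3 (intervocalic voicing): /f/ is a voiceless obstruent between vowels /o/ and /e/, so it voices to [v]. /k/ is a voiceless obstruent between vowels /a/ and /e/, so it voices to [g]. /p/ is a voiceless obstruent between vowels /e/ and /o/, so it voices to [b]. /k/ is a voiceless obstruent between vowels /o/ and /u/, so it voices to [g]. /mfofebakepoku/ → mfovebagebogu.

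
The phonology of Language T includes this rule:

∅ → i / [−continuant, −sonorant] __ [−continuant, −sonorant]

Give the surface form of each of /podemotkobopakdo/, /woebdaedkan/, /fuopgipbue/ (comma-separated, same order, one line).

podemotikobopakido, woebidaedikan, fuopigipibue

/podemotkobopakdo/: /t/ and /k/ form a stop–stop cluster, so [i] is inserted between them. /k/ and /d/ form a stop–stop cluster, so [i] is inserted between them. → [podemotikobopakido].
/woebdaedkan/: /b/ and /d/ form a stop–stop cluster, so [i] is inserted between them. /d/ and /k/ form a stop–stop cluster, so [i] is inserted between them. → [woebidaedikan].
/fuopgipbue/: /p/ and /g/ form a stop–stop cluster, so [i] is inserted between them. /p/ and /b/ form a stop–stop cluster, so [i] is inserted between them. → [fuopigipibue].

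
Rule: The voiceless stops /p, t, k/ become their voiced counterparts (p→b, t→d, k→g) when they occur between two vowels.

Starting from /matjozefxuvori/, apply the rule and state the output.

matjozefxuvori

No segment of /matjozefxuvori/ meets the structural description of the rule, so the form surfaces unchanged.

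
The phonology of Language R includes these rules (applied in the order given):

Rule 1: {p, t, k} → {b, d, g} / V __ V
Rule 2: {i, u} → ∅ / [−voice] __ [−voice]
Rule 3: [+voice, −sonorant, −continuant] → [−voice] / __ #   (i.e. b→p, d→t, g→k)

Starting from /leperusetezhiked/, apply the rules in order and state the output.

Rule 1 (intervocalic voicing): /p/ is a voiceless stop between vowels /e/ and /e/, so it voices to [b]. /t/ is a voiceless stop between vowels /e/ and /e/, so it voices to [d]. /k/ is a voiceless stop between vowels /i/ and /e/, so it voices to [g]. /leperusetezhiked/ → leberusedezhiged.
Rule 2 (high vowel syncope): no segment meets the environment; /leberusedezhiged/ is unchanged.
Rule 3 (final devoicing): /d/ is a voiced stop in word-final position, so it devoices to [t]. /leberusedezhiged/ → leberusedezhiget.

leberusedezhiget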